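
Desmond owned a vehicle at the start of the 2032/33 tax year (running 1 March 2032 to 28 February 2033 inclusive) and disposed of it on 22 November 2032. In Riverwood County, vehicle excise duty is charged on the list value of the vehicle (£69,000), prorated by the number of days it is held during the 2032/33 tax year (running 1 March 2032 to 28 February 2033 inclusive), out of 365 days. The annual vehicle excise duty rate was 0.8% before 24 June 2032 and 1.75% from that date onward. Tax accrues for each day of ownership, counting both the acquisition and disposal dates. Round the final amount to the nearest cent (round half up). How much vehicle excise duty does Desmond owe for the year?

£676.77

1 March – 23 June 2032: 115 days at 0.8% → £69,000 × 0.8% × 115/365 = £173.9178
24 June – 22 November 2032: 152 days at 1.75% → £69,000 × 1.75% × 152/365 = £502.8493
Total = £676.7671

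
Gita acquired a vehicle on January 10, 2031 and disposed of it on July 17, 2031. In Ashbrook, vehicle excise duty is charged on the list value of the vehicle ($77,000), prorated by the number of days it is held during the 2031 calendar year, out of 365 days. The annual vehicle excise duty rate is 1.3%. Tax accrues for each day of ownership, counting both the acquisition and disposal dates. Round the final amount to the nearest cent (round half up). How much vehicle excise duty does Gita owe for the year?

Days held (January 10 – July 17, 2031): 189 out of 365
Tax = $77,000 × 1.3% × 189/365 = $518.3260

$518.33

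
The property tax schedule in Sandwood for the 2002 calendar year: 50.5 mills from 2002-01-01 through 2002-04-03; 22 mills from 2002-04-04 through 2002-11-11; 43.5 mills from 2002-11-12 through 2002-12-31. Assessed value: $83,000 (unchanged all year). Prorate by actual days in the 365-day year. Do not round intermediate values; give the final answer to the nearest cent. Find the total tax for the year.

$2,673.17

2002-01-01 to 2002-04-03: 93 days at 50.5 mills → $83,000 × 5.05% × 93/365 = $1,067.9712
2002-04-04 to 2002-11-11: 222 days at 22 mills → $83,000 × 2.2% × 222/365 = $1,110.6082
2002-11-12 to 2002-12-31: 50 days at 43.5 mills → $83,000 × 4.35% × 50/365 = $494.5890
Total = $2,673.1685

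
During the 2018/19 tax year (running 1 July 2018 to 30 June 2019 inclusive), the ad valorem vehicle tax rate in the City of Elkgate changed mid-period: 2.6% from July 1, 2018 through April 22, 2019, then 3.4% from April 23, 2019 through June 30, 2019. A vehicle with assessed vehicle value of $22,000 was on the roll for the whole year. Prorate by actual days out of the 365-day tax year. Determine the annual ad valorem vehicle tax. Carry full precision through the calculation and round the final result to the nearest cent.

July 1, 2018 – April 22, 2019: 296 days at 2.6% → $22,000 × 2.6% × 296/365 = $463.8685
April 23 – June 30, 2019: 69 days at 3.4% → $22,000 × 3.4% × 69/365 = $141.4027
Total = $605.2712

$605.27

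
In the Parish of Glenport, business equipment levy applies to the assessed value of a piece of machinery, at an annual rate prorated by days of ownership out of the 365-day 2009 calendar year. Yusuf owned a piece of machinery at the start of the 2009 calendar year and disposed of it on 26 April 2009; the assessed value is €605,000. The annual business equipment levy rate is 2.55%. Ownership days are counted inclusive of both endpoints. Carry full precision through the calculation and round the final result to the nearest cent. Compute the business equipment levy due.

Days held (1 January – 26 April 2009): 116 out of 365
Tax = €605,000 × 2.55% × 116/365 = €4,902.9863

€4,902.99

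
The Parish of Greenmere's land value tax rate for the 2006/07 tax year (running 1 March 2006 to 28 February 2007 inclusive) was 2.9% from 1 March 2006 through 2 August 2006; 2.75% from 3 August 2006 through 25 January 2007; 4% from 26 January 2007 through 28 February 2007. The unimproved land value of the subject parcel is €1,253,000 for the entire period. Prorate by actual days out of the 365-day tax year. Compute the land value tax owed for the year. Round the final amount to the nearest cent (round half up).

€36,714.62

1 March – 2 August 2006: 155 days at 2.9% → €1,253,000 × 2.9% × 155/365 = €15,430.7808
3 August 2006 – 25 January 2007: 176 days at 2.75% → €1,253,000 × 2.75% × 176/365 = €16,615.1233
26 January – 28 February 2007: 34 days at 4% → €1,253,000 × 4% × 34/365 = €4,668.7123
Total = €36,714.6164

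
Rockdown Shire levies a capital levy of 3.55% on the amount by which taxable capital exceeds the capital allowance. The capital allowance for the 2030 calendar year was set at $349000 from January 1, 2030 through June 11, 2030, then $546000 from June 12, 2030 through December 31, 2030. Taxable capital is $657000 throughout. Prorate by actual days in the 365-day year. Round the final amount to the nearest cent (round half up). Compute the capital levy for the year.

January 1 – June 11, 2030: 162 days, exemption $349000 → ($657000 − $349000) × 3.55% × 162/365 = $4852.8986
June 12 – December 31, 2030: 203 days, exemption $546000 → ($657000 − $546000) × 3.55% × 203/365 = $2191.5658
Total = $7044.4644

$7044.46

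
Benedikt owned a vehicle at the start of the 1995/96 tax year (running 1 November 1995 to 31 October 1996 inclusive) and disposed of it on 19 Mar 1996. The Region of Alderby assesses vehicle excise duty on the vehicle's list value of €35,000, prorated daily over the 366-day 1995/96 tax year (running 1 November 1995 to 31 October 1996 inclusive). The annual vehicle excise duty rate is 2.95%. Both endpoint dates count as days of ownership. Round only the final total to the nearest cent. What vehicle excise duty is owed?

€394.95

Days held (1 Nov 1995 – 19 Mar 1996): 140 out of 366
Tax = €35,000 × 2.95% × 140/366 = €394.9454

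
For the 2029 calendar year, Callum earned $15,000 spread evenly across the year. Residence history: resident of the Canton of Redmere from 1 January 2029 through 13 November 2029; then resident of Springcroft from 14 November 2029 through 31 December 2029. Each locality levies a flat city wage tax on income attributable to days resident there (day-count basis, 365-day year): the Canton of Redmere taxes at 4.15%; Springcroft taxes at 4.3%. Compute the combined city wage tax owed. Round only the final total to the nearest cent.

$625.46

The Canton of Redmere, 1 January – 13 November 2029: 317 days → $15,000 × 4.15% × 317/365 = $540.6370
Springcroft, 14 November – 31 December 2029: 48 days → $15,000 × 4.3% × 48/365 = $84.8219
Total = $625.4589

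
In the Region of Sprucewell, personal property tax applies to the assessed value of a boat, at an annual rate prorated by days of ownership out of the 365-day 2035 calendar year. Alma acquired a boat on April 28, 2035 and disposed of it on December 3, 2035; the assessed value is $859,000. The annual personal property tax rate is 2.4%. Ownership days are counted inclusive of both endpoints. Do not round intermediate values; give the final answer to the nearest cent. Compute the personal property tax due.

Days held (April 28 – December 3, 2035): 220 out of 365
Tax = $859,000 × 2.4% × 220/365 = $12,426.0822

$12,426.08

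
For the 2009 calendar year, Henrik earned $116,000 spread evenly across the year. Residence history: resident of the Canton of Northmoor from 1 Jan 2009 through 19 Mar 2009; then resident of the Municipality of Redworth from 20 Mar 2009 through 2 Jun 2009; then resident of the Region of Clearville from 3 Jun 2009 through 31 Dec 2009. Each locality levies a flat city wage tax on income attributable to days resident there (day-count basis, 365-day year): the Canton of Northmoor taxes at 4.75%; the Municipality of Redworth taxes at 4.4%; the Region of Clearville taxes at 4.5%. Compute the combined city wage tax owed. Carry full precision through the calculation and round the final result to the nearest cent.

The Canton of Northmoor, 1 Jan – 19 Mar 2009: 78 days → $116,000 × 4.75% × 78/365 = $1,177.4795
The Municipality of Redworth, 20 Mar – 2 Jun 2009: 75 days → $116,000 × 4.4% × 75/365 = $1,048.7671
The Region of Clearville, 3 Jun – 31 Dec 2009: 212 days → $116,000 × 4.5% × 212/365 = $3,031.8904
Total = $5,258.1370

$5,258.14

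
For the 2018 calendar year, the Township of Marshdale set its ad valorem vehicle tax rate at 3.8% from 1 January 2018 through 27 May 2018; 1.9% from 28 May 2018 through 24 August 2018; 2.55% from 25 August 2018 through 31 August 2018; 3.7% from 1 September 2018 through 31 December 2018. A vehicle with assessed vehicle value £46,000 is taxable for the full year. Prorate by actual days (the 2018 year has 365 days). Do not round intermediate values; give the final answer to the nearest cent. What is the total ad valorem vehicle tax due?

£1,508.48

1 January – 27 May 2018: 147 days at 3.8% → £46,000 × 3.8% × 147/365 = £703.9890
28 May – 24 August 2018: 89 days at 1.9% → £46,000 × 1.9% × 89/365 = £213.1123
25 August – 31 August 2018: 7 days at 2.55% → £46,000 × 2.55% × 7/365 = £22.4959
1 September – 31 December 2018: 122 days at 3.7% → £46,000 × 3.7% × 122/365 = £568.8877
Total = £1,508.4849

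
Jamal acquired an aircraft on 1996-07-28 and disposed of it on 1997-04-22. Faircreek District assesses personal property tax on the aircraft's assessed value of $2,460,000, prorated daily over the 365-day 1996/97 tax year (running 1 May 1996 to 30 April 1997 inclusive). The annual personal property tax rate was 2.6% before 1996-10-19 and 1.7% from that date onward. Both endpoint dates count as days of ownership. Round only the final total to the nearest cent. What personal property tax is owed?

1996-07-28 to 1996-10-18: 83 days at 2.6% → $2,460,000 × 2.6% × 83/365 = $14,544.3288
1996-10-19 to 1997-04-22: 186 days at 1.7% → $2,460,000 × 1.7% × 186/365 = $21,311.0137
Total = $35,855.3425

$35,855.34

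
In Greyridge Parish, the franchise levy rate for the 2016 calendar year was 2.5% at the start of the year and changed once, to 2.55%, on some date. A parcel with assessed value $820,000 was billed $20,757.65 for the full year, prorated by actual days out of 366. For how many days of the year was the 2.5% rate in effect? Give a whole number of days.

136 days

Let d = days at the first rate; then 366 − d days at the second rate.
$820,000 × [2.5%·d + 2.55%·(366−d)] / 366 = $20,757.65
Solving gives d = 136, so the new rate took effect on May 16, 2016.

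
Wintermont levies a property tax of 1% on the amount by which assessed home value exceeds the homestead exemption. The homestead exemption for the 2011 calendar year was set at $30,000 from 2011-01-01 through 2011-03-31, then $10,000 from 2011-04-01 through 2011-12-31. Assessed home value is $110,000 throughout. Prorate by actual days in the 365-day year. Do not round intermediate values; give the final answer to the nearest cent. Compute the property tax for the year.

2011-01-01 to 2011-03-31: 90 days, exemption $30,000 → ($110,000 − $30,000) × 1% × 90/365 = $197.2603
2011-04-01 to 2011-12-31: 275 days, exemption $10,000 → ($110,000 − $10,000) × 1% × 275/365 = $753.4247
Total = $950.6849

$950.68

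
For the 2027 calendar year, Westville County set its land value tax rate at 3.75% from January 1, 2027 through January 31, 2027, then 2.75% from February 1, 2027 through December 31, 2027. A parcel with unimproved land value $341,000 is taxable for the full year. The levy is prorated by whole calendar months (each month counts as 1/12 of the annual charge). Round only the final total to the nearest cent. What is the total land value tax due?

$9,661.67

January 1 – January 31, 2027: 1 month at 3.75% → $341,000 × 3.75% × 1/12 = $1,065.6250
February 1 – December 31, 2027: 11 months at 2.75% → $341,000 × 2.75% × 11/12 = $8,596.0417
Total = $9,661.6667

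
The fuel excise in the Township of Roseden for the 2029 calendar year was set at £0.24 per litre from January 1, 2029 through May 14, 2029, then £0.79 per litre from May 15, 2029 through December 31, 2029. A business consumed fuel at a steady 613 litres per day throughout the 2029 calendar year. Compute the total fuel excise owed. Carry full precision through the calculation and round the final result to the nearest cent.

£131,580.45

January 1 – May 14, 2029: 134 days × 613 litres/day = 82,142 litres at £0.24/litre → £19,714.08
May 15 – December 31, 2029: 231 days × 613 litres/day = 141,603 litres at £0.79/litre → £111,866.37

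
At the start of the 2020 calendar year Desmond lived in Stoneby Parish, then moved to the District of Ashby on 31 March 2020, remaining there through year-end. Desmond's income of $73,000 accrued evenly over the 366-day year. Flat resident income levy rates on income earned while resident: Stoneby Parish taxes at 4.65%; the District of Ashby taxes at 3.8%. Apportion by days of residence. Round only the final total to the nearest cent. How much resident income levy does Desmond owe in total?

$2,926.58

Stoneby Parish, 1 January – 30 March 2020: 90 days → $73,000 × 4.65% × 90/366 = $834.7131
The District of Ashby, 31 March – 31 December 2020: 276 days → $73,000 × 3.8% × 276/366 = $2,091.8689
Total = $2,926.5820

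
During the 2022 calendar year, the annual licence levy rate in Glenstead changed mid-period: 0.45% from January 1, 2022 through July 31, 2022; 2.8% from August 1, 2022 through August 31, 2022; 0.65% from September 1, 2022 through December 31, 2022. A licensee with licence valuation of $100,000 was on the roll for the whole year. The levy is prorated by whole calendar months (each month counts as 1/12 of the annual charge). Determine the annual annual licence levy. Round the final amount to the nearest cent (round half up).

January 1 – July 31, 2022: 7 months at 0.45% → $100,000 × 0.45% × 7/12 = $262.5000
August 1 – August 31, 2022: 1 month at 2.8% → $100,000 × 2.8% × 1/12 = $233.3333
September 1 – December 31, 2022: 4 months at 0.65% → $100,000 × 0.65% × 4/12 = $216.6667
Total = $712.5000

$712.50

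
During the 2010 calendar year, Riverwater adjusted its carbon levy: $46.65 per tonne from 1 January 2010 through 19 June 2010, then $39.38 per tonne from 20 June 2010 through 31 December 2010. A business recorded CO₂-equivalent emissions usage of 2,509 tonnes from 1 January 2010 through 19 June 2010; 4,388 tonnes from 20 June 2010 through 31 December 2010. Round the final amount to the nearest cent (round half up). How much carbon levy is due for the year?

$289844.29

1 January – 19 June 2010: 2,509 tonnes at $46.65/tonne → $117044.85
20 June – 31 December 2010: 4,388 tonnes at $39.38/tonne → $172799.44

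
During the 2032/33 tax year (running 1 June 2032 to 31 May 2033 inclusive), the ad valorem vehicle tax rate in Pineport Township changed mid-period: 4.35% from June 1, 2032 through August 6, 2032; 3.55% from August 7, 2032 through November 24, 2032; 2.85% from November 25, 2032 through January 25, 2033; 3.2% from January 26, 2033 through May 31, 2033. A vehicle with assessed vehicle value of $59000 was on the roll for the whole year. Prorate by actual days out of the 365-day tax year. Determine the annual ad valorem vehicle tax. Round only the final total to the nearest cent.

$2039.70

June 1 – August 6, 2032: 67 days at 4.35% → $59000 × 4.35% × 67/365 = $471.1110
August 7 – November 24, 2032: 110 days at 3.55% → $59000 × 3.55% × 110/365 = $631.2192
November 25, 2032 – January 25, 2033: 62 days at 2.85% → $59000 × 2.85% × 62/365 = $285.6247
January 26 – May 31, 2033: 126 days at 3.2% → $59000 × 3.2% × 126/365 = $651.7479
Total = $2039.7027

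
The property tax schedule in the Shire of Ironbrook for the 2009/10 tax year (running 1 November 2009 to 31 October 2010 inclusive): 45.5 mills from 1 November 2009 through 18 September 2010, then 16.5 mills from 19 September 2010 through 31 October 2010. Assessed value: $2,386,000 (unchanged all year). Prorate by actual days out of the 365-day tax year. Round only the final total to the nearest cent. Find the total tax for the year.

1 November 2009 – 18 September 2010: 322 days at 45.5 mills → $2,386,000 × 4.55% × 322/365 = $95,773.3863
19 September – 31 October 2010: 43 days at 16.5 mills → $2,386,000 × 1.65% × 43/365 = $4,637.9918
Total = $100,411.3781

$100,411.38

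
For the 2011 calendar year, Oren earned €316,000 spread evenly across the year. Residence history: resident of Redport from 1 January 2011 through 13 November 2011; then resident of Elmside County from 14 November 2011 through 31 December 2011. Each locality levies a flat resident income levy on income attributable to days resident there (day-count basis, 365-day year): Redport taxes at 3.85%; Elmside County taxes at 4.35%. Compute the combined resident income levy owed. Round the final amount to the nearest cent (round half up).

€12,373.78

Redport, 1 January – 13 November 2011: 317 days → €316,000 × 3.85% × 317/365 = €10,566.0877
Elmside County, 14 November – 31 December 2011: 48 days → €316,000 × 4.35% × 48/365 = €1,807.6932
Total = €12,373.7808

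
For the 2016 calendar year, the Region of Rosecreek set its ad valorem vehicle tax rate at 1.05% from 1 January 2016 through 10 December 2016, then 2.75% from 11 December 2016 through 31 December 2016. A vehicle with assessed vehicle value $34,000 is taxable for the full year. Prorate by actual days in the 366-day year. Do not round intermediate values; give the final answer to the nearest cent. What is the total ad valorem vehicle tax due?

$390.16

1 January – 10 December 2016: 345 days at 1.05% → $34,000 × 1.05% × 345/366 = $336.5164
11 December – 31 December 2016: 21 days at 2.75% → $34,000 × 2.75% × 21/366 = $53.6475
Total = $390.1639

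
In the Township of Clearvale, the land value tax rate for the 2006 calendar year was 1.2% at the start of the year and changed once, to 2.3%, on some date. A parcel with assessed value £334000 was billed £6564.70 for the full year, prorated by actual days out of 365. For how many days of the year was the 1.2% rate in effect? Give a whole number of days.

111 days

Let d = days at the first rate; then 365 − d days at the second rate.
£334000 × [1.2%·d + 2.3%·(365−d)] / 365 = £6564.70
Solving gives d = 111, so the new rate took effect on 22 Apr 2006.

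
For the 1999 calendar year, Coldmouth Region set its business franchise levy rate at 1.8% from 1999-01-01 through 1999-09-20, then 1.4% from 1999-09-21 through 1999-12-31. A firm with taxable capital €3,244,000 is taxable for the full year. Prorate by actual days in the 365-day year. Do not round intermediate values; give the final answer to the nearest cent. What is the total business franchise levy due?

€54,765.83

1999-01-01 to 1999-09-20: 263 days at 1.8% → €3,244,000 × 1.8% × 263/365 = €42,074.2356
1999-09-21 to 1999-12-31: 102 days at 1.4% → €3,244,000 × 1.4% × 102/365 = €12,691.5945
Total = €54,765.8301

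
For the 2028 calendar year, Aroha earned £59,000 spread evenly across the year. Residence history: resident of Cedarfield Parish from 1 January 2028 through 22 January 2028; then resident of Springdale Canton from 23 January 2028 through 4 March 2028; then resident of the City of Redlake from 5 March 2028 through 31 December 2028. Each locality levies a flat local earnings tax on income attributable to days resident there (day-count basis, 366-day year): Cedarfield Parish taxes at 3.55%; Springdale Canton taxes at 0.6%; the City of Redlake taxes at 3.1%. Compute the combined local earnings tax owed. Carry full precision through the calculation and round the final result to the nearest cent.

Cedarfield Parish, 1 January – 22 January 2028: 22 days → £59,000 × 3.55% × 22/366 = £125.8989
Springdale Canton, 23 January – 4 March 2028: 42 days → £59,000 × 0.6% × 42/366 = £40.6230
The City of Redlake, 5 March – 31 December 2028: 302 days → £59,000 × 3.1% × 302/366 = £1,509.1749
Total = £1,675.6967

£1,675.70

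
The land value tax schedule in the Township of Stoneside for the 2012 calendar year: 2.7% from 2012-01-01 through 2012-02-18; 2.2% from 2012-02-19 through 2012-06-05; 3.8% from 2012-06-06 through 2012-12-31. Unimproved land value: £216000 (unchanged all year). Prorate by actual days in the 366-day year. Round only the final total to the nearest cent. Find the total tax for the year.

£6870.10

2012-01-01 to 2012-02-18: 49 days at 2.7% → £216000 × 2.7% × 49/366 = £780.7869
2012-02-19 to 2012-06-05: 108 days at 2.2% → £216000 × 2.2% × 108/366 = £1402.2295
2012-06-06 to 2012-12-31: 209 days at 3.8% → £216000 × 3.8% × 209/366 = £4687.0820
Total = £6870.0984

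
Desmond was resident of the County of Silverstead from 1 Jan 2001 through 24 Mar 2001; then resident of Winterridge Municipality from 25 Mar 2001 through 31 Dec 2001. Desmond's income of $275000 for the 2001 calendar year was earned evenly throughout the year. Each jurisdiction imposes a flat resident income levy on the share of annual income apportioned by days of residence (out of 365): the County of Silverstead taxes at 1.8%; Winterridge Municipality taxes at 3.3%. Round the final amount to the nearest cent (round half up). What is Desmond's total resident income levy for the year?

The County of Silverstead, 1 Jan – 24 Mar 2001: 83 days → $275000 × 1.8% × 83/365 = $1125.6164
Winterridge Municipality, 25 Mar – 31 Dec 2001: 282 days → $275000 × 3.3% × 282/365 = $7011.3699
Total = $8136.9863

$8136.99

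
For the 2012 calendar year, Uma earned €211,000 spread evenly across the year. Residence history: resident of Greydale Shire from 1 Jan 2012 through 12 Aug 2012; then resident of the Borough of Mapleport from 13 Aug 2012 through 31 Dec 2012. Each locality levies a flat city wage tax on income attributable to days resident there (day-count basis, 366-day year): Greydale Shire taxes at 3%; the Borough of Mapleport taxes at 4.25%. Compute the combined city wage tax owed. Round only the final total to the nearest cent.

Greydale Shire, 1 Jan – 12 Aug 2012: 225 days → €211,000 × 3% × 225/366 = €3,891.3934
The Borough of Mapleport, 13 Aug – 31 Dec 2012: 141 days → €211,000 × 4.25% × 141/366 = €3,454.6926
Total = €7,346.0861

€7,346.09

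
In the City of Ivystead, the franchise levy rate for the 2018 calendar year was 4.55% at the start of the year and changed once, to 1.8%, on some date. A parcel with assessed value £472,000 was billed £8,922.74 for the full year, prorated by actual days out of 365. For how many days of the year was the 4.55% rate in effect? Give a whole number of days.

Let d = days at the first rate; then 365 − d days at the second rate.
£472,000 × [4.55%·d + 1.8%·(365−d)] / 365 = £8,922.74
Solving gives d = 12, so the new rate took effect on January 13, 2018.

12 days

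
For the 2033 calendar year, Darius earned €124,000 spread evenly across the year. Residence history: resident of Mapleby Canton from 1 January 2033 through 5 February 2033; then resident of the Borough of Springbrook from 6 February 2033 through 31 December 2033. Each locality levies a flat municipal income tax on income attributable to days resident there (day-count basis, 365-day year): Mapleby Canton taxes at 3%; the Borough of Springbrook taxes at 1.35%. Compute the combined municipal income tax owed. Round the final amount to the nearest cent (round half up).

€1,875.80

Mapleby Canton, 1 January – 5 February 2033: 36 days → €124,000 × 3% × 36/365 = €366.9041
The Borough of Springbrook, 6 February – 31 December 2033: 329 days → €124,000 × 1.35% × 329/365 = €1,508.8932
Total = €1,875.7973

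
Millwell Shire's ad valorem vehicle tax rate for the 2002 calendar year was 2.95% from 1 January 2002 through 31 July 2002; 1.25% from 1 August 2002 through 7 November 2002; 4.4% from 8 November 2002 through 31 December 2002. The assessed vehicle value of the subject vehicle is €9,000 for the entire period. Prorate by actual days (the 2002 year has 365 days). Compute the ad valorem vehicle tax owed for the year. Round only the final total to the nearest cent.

1 January – 31 July 2002: 212 days at 2.95% → €9,000 × 2.95% × 212/365 = €154.2082
1 August – 7 November 2002: 99 days at 1.25% → €9,000 × 1.25% × 99/365 = €30.5137
8 November – 31 December 2002: 54 days at 4.4% → €9,000 × 4.4% × 54/365 = €58.5863
Total = €243.3082

€243.31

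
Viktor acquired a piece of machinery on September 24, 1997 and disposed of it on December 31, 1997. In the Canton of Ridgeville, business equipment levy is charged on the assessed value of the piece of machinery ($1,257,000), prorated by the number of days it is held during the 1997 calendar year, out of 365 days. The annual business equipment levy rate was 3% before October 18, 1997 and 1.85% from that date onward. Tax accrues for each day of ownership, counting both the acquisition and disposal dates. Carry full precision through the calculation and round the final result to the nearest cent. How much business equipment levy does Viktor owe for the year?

$7,257.88

September 24 – October 17, 1997: 24 days at 3% → $1,257,000 × 3% × 24/365 = $2,479.5616
October 18 – December 31, 1997: 75 days at 1.85% → $1,257,000 × 1.85% × 75/365 = $4,778.3219
Total = $7,257.8836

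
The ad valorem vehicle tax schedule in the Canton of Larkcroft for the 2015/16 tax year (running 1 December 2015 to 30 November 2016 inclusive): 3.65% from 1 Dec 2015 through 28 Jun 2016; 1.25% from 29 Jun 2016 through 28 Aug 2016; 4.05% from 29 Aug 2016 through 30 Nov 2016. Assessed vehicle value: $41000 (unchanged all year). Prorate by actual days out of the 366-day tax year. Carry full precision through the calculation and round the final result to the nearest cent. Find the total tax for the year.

$1374.62

1 Dec 2015 – 28 Jun 2016: 211 days at 3.65% → $41000 × 3.65% × 211/366 = $862.7363
29 Jun – 28 Aug 2016: 61 days at 1.25% → $41000 × 1.25% × 61/366 = $85.4167
29 Aug – 30 Nov 2016: 94 days at 4.05% → $41000 × 4.05% × 94/366 = $426.4672
Total = $1374.6202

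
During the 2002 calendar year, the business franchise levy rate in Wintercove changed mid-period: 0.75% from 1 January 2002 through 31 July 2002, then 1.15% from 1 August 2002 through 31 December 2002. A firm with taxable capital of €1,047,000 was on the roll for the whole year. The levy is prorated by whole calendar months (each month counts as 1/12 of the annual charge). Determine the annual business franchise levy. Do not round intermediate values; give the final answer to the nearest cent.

1 January – 31 July 2002: 7 months at 0.75% → €1,047,000 × 0.75% × 7/12 = €4,580.6250
1 August – 31 December 2002: 5 months at 1.15% → €1,047,000 × 1.15% × 5/12 = €5,016.8750
Total = €9,597.5000

€9,597.50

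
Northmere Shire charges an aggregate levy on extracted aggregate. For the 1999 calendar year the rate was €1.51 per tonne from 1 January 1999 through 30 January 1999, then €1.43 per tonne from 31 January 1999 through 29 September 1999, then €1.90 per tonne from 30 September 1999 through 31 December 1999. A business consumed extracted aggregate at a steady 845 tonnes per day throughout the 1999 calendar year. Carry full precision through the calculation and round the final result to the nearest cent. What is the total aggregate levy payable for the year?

1 January – 30 January 1999: 30 days × 845 tonnes/day = 25,350 tonnes at €1.51/tonne → €38,278.50
31 January – 29 September 1999: 242 days × 845 tonnes/day = 204,490 tonnes at €1.43/tonne → €292,420.70
30 September – 31 December 1999: 93 days × 845 tonnes/day = 78,585 tonnes at €1.90/tonne → €149,311.50

€480,010.70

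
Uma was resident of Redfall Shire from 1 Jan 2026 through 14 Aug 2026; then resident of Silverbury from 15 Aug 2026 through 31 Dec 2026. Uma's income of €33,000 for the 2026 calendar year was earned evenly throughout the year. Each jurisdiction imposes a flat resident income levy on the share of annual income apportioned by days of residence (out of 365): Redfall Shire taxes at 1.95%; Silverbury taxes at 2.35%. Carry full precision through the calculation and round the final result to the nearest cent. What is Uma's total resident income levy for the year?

€693.77

Redfall Shire, 1 Jan – 14 Aug 2026: 226 days → €33,000 × 1.95% × 226/365 = €398.4411
Silverbury, 15 Aug – 31 Dec 2026: 139 days → €33,000 × 2.35% × 139/365 = €295.3274
Total = €693.7685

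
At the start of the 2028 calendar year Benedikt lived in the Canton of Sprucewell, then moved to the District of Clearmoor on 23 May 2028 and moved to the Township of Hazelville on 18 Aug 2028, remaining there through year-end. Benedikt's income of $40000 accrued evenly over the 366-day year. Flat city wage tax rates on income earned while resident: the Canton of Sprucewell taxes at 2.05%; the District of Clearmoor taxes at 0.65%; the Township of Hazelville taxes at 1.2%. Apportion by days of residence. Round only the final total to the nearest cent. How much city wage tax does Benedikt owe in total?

$560.55

The Canton of Sprucewell, 1 Jan – 22 May 2028: 143 days → $40000 × 2.05% × 143/366 = $320.3825
The District of Clearmoor, 23 May – 17 Aug 2028: 87 days → $40000 × 0.65% × 87/366 = $61.8033
The Township of Hazelville, 18 Aug – 31 Dec 2028: 136 days → $40000 × 1.2% × 136/366 = $178.3607
Total = $560.5464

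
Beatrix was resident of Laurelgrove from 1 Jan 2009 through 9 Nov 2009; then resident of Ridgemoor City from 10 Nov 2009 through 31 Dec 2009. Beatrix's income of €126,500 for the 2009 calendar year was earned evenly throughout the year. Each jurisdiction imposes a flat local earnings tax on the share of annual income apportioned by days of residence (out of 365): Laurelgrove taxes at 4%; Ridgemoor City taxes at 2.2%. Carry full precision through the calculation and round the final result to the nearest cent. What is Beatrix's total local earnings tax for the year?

€4,735.61

Laurelgrove, 1 Jan – 9 Nov 2009: 313 days → €126,500 × 4% × 313/365 = €4,339.1233
Ridgemoor City, 10 Nov – 31 Dec 2009: 52 days → €126,500 × 2.2% × 52/365 = €396.4822
Total = €4,735.6055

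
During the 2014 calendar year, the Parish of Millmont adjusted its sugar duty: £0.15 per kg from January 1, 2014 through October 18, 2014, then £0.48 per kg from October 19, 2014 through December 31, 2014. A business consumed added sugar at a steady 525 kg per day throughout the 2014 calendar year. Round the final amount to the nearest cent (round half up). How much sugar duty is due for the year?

January 1 – October 18, 2014: 291 days × 525 kg/day = 152,775 kg at £0.15/kg → £22916.25
October 19 – December 31, 2014: 74 days × 525 kg/day = 38,850 kg at £0.48/kg → £18648.00

£41564.25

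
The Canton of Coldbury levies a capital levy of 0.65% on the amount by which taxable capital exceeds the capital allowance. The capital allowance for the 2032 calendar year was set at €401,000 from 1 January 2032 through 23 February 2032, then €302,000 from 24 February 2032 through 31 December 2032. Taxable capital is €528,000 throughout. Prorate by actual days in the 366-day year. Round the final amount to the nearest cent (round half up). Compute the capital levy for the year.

€1,374.06

1 January – 23 February 2032: 54 days, exemption €401,000 → (€528,000 − €401,000) × 0.65% × 54/366 = €121.7951
24 February – 31 December 2032: 312 days, exemption €302,000 → (€528,000 − €302,000) × 0.65% × 312/366 = €1,252.2623
Total = €1,374.0574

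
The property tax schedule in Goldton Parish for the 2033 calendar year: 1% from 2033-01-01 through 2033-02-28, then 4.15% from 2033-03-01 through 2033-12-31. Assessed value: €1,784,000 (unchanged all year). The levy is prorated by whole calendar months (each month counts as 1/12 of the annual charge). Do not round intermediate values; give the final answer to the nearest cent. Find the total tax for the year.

2033-01-01 to 2033-02-28: 2 months at 1% → €1,784,000 × 1% × 2/12 = €2,973.3333
2033-03-01 to 2033-12-31: 10 months at 4.15% → €1,784,000 × 4.15% × 10/12 = €61,696.6667
Total = €64,670.0000

€64,670.00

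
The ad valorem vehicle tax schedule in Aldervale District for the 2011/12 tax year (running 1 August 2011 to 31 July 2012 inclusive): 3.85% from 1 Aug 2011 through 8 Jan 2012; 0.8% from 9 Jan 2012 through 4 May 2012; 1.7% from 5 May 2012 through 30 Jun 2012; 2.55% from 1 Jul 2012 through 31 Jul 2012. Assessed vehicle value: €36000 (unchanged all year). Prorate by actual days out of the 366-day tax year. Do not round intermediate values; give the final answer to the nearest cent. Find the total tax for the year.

€874.82

1 Aug 2011 – 8 Jan 2012: 161 days at 3.85% → €36000 × 3.85% × 161/366 = €609.6885
9 Jan – 4 May 2012: 117 days at 0.8% → €36000 × 0.8% × 117/366 = €92.0656
5 May – 30 Jun 2012: 57 days at 1.7% → €36000 × 1.7% × 57/366 = €95.3115
1 Jul – 31 Jul 2012: 31 days at 2.55% → €36000 × 2.55% × 31/366 = €77.7541
Total = €874.8197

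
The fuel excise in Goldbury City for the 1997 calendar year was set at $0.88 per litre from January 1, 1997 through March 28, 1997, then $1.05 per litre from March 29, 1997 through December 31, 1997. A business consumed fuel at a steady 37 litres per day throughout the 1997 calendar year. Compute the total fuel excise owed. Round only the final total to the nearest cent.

$13,633.02

January 1 – March 28, 1997: 87 days × 37 litres/day = 3,219 litres at $0.88/litre → $2,832.72
March 29 – December 31, 1997: 278 days × 37 litres/day = 10,286 litres at $1.05/litre → $10,800.30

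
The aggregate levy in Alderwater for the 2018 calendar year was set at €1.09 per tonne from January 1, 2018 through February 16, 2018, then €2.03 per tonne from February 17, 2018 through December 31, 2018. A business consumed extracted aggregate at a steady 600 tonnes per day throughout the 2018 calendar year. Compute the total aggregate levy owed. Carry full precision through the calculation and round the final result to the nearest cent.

January 1 – February 16, 2018: 47 days × 600 tonnes/day = 28,200 tonnes at €1.09/tonne → €30,738.00
February 17 – December 31, 2018: 318 days × 600 tonnes/day = 190,800 tonnes at €2.03/tonne → €387,324.00

€418,062.00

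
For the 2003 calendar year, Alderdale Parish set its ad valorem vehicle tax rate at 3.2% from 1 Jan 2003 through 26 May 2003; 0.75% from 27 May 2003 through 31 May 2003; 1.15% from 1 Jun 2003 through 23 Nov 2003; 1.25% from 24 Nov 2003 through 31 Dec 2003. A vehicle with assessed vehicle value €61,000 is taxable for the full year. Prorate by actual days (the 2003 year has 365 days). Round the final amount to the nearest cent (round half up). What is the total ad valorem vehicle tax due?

€1,204.71

1 Jan – 26 May 2003: 146 days at 3.2% → €61,000 × 3.2% × 146/365 = €780.8000
27 May – 31 May 2003: 5 days at 0.75% → €61,000 × 0.75% × 5/365 = €6.2671
1 Jun – 23 Nov 2003: 176 days at 1.15% → €61,000 × 1.15% × 176/365 = €338.2575
24 Nov – 31 Dec 2003: 38 days at 1.25% → €61,000 × 1.25% × 38/365 = €79.3836
Total = €1,204.7082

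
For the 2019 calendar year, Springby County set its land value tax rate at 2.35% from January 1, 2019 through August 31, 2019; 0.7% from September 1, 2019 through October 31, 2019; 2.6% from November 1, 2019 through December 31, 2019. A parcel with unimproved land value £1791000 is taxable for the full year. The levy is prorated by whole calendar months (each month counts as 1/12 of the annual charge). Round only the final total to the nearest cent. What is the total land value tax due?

£37909.50

January 1 – August 31, 2019: 8 months at 2.35% → £1791000 × 2.35% × 8/12 = £28059.0000
September 1 – October 31, 2019: 2 months at 0.7% → £1791000 × 0.7% × 2/12 = £2089.5000
November 1 – December 31, 2019: 2 months at 2.6% → £1791000 × 2.6% × 2/12 = £7761.0000
Total = £37909.5000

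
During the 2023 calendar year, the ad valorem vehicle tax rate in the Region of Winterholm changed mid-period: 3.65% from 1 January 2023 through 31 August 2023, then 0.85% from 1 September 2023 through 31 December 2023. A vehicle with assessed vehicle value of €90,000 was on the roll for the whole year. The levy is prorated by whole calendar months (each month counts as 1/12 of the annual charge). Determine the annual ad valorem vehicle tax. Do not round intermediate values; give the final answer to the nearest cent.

€2,445.00

1 January – 31 August 2023: 8 months at 3.65% → €90,000 × 3.65% × 8/12 = €2,190.0000
1 September – 31 December 2023: 4 months at 0.85% → €90,000 × 0.85% × 4/12 = €255.0000
Total = €2,445.0000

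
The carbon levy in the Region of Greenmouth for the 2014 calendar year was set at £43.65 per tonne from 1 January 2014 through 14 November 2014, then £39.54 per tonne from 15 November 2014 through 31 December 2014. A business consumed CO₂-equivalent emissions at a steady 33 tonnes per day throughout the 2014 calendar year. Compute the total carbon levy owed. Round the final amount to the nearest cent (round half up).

£519,389.64

1 January – 14 November 2014: 318 days × 33 tonnes/day = 10,494 tonnes at £43.65/tonne → £458,063.10
15 November – 31 December 2014: 47 days × 33 tonnes/day = 1,551 tonnes at £39.54/tonne → £61,326.54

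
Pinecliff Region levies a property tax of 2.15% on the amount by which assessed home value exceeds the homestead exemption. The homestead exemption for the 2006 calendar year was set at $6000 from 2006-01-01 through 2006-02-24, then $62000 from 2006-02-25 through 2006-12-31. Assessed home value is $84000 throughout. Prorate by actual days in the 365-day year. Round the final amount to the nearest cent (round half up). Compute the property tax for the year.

$654.42

2006-01-01 to 2006-02-24: 55 days, exemption $6000 → ($84000 − $6000) × 2.15% × 55/365 = $252.6986
2006-02-25 to 2006-12-31: 310 days, exemption $62000 → ($84000 − $62000) × 2.15% × 310/365 = $401.7260
Total = $654.4247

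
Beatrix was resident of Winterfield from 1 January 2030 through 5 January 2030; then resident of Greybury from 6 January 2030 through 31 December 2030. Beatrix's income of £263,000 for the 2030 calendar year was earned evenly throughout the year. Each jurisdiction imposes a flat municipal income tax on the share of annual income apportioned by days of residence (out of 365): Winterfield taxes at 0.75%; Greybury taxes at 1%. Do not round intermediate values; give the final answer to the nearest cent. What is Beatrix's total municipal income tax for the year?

£2,620.99

Winterfield, 1 January – 5 January 2030: 5 days → £263,000 × 0.75% × 5/365 = £27.0205
Greybury, 6 January – 31 December 2030: 360 days → £263,000 × 1% × 360/365 = £2,593.9726
Total = £2,620.9932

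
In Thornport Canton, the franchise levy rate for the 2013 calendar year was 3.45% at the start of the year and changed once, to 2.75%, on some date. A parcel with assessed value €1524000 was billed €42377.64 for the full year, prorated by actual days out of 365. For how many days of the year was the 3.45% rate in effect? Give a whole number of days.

16 days

Let d = days at the first rate; then 365 − d days at the second rate.
€1524000 × [3.45%·d + 2.75%·(365−d)] / 365 = €42377.64
Solving gives d = 16, so the new rate took effect on 17 Jan 2013.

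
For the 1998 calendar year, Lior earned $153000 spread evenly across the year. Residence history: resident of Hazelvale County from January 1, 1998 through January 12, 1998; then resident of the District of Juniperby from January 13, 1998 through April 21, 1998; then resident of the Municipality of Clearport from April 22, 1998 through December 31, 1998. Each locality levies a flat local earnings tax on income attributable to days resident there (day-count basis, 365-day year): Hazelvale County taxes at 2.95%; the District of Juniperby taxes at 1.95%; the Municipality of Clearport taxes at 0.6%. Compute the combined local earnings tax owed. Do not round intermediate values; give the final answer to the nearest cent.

$1596.44

Hazelvale County, January 1 – January 12, 1998: 12 days → $153000 × 2.95% × 12/365 = $148.3890
The District of Juniperby, January 13 – April 21, 1998: 99 days → $153000 × 1.95% × 99/365 = $809.2233
The Municipality of Clearport, April 22 – December 31, 1998: 254 days → $153000 × 0.6% × 254/365 = $638.8274
Total = $1596.4397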